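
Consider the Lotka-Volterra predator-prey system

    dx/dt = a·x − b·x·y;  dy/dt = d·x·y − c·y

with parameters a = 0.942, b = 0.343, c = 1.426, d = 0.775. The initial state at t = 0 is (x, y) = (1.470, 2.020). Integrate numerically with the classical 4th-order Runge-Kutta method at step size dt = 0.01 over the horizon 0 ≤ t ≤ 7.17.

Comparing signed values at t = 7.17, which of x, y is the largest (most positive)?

largest component: x

t=0.000: state=(1.470, 2.020)
step 1 (dt=0.01): k1=(0.366, -0.579), k2=(0.368, -0.576), k3=(0.368, -0.576), k4=(0.370, -0.572); state += dt/6·(k1+2k2+2k3+k4)
t=0.010: state=(1.474, 2.014)
t=0.020: state=(1.477, 2.009)
t=0.030: state=(1.481, 2.003)
continuing one RK4 step at a time; state shown every 25 steps (Δt=0.25):
t=0.250: state=(1.573, 1.898)
t=0.500: state=(1.698, 1.824)
t=0.750: state=(1.840, 1.799)
t=1.000: state=(1.994, 1.826)
t=1.250: state=(2.151, 1.910)
t=1.500: state=(2.298, 2.058)
t=1.750: state=(2.416, 2.277)
t=2.000: state=(2.486, 2.565)
t=2.250: state=(2.488, 2.911)
t=2.500: state=(2.415, 3.281)
t=2.750: state=(2.272, 3.621)
t=3.000: state=(2.084, 3.868)
t=3.250: state=(1.882, 3.976)
t=3.500: state=(1.695, 3.935)
t=3.750: state=(1.541, 3.767)
t=4.000: state=(1.426, 3.513)
t=4.250: state=(1.352, 3.217)
t=4.500: state=(1.316, 2.915)
t=4.750: state=(1.313, 2.632)
t=5.000: state=(1.341, 2.382)
t=5.250: state=(1.396, 2.173)
t=5.500: state=(1.477, 2.009)
t=5.750: state=(1.582, 1.891)
t=6.000: state=(1.709, 1.820)
t=6.250: state=(1.852, 1.799)
t=6.500: state=(2.007, 1.830)
t=6.750: state=(2.164, 1.919)
t=7.000: state=(2.309, 2.073)
t=7.170: state=(2.391, 2.218)
compare at T: x=2.391, y=2.218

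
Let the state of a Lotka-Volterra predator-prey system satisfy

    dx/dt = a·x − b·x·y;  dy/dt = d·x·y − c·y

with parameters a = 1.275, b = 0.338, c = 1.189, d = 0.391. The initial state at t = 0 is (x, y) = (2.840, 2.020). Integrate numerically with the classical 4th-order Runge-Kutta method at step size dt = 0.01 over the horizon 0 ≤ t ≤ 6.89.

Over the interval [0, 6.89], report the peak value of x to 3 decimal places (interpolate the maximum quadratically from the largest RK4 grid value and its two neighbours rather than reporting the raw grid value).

t=0.000: state=(2.840, 2.020)
step 1 (dt=0.01): k1=(1.682, -0.159), k2=(1.688, -0.152), k3=(1.688, -0.152), k4=(1.693, -0.145); state += dt/6·(k1+2k2+2k3+k4)
t=0.010: state=(2.857, 2.018)
t=0.020: state=(2.874, 2.017)
t=0.030: state=(2.891, 2.016)
continuing one RK4 step at a time; state shown every 25 steps (Δt=0.25):
t=0.250: state=(3.295, 2.024)
t=0.500: state=(3.806, 2.127)
t=0.750: state=(4.336, 2.352)
t=1.000: state=(4.816, 2.735)
t=1.250: state=(5.139, 3.311)
t=1.500: state=(5.178, 4.084)
t=1.750: state=(4.859, 4.969)
t=2.000: state=(4.240, 5.769)
t=2.250: state=(3.499, 6.256)
t=2.500: state=(2.820, 6.322)
t=2.750: state=(2.297, 6.023)
t=3.000: state=(1.940, 5.497)
t=3.250: state=(1.721, 4.878)
t=3.500: state=(1.609, 4.261)
t=3.750: state=(1.582, 3.698)
t=4.000: state=(1.626, 3.211)
t=4.250: state=(1.735, 2.810)
t=4.500: state=(1.909, 2.493)
t=4.750: state=(2.149, 2.257)
t=5.000: state=(2.460, 2.099)
t=5.250: state=(2.845, 2.020)
t=5.500: state=(3.301, 2.025)
t=5.750: state=(3.812, 2.129)
t=6.000: state=(4.342, 2.356)
t=6.250: state=(4.821, 2.741)
t=6.500: state=(5.141, 3.319)
t=6.750: state=(5.176, 4.094)
t=6.890: state=(5.039, 4.587)
largest grid value and its neighbours: x(6.640)=5.20252, x(6.650)=5.20296, x(6.660)=5.20283
parabola through these three points peaks at t≈6.653 with x≈5.20298

max x = 5.203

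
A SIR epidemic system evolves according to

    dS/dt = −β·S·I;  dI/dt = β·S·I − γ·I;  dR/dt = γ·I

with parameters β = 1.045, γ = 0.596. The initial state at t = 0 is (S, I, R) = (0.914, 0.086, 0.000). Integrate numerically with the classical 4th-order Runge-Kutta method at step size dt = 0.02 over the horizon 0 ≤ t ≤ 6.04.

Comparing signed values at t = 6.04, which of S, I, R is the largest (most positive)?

t=0.000: state=(0.914, 0.086, 0.000)
step 1 (dt=0.02): k1=(-0.082, 0.031, 0.051), k2=(-0.082, 0.031, 0.051), k3=(-0.082, 0.031, 0.051), k4=(-0.083, 0.031, 0.052); state += dt/6·(k1+2k2+2k3+k4)
t=0.020: state=(0.912, 0.087, 0.001)
t=0.040: state=(0.911, 0.087, 0.002)
t=0.060: state=(0.909, 0.088, 0.003)
continuing one RK4 step at a time; state shown every 10 steps (Δt=0.2):
t=0.200: state=(0.897, 0.092, 0.011)
t=0.400: state=(0.879, 0.099, 0.022)
t=0.600: state=(0.861, 0.105, 0.034)
t=0.800: state=(0.842, 0.111, 0.047)
t=1.000: state=(0.822, 0.118, 0.061)
t=1.200: state=(0.801, 0.124, 0.075)
t=1.400: state=(0.780, 0.129, 0.090)
t=1.600: state=(0.759, 0.135, 0.106)
t=1.800: state=(0.738, 0.140, 0.122)
t=2.000: state=(0.716, 0.145, 0.139)
t=2.200: state=(0.694, 0.149, 0.157)
t=2.400: state=(0.673, 0.152, 0.175)
t=2.600: state=(0.651, 0.155, 0.193)
t=2.800: state=(0.631, 0.158, 0.212)
t=3.000: state=(0.610, 0.159, 0.231)
t=3.200: state=(0.590, 0.160, 0.250)
t=3.400: state=(0.570, 0.161, 0.269)
t=3.600: state=(0.552, 0.160, 0.288)
t=3.800: state=(0.533, 0.159, 0.307)
t=4.000: state=(0.516, 0.158, 0.326)
t=4.200: state=(0.499, 0.156, 0.345)
t=4.400: state=(0.484, 0.153, 0.363)
t=4.600: state=(0.468, 0.150, 0.381)
t=4.800: state=(0.454, 0.147, 0.399)
t=5.000: state=(0.441, 0.143, 0.416)
t=5.200: state=(0.428, 0.139, 0.433)
t=5.400: state=(0.416, 0.135, 0.449)
t=5.600: state=(0.404, 0.130, 0.465)
t=5.800: state=(0.394, 0.126, 0.481)
t=6.000: state=(0.384, 0.121, 0.495)
t=6.040: state=(0.382, 0.120, 0.498)
compare at T: S=0.382, I=0.120, R=0.498

largest component: R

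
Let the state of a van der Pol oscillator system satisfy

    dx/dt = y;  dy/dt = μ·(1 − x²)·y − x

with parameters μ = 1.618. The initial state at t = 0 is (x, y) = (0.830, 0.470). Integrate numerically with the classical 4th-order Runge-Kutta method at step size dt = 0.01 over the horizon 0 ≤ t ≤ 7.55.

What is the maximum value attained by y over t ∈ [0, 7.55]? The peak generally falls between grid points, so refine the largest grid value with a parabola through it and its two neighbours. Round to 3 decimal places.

max y = 3.359

t=0.000: state=(0.830, 0.470)
step 1 (dt=0.01): k1=(0.470, -0.593), k2=(0.467, -0.600), k3=(0.467, -0.600), k4=(0.464, -0.607); state += dt/6·(k1+2k2+2k3+k4)
t=0.010: state=(0.835, 0.464)
t=0.020: state=(0.839, 0.458)
t=0.030: state=(0.844, 0.452)
continuing one RK4 step at a time; state shown every 25 steps (Δt=0.25):
t=0.250: state=(0.926, 0.285)
t=0.500: state=(0.969, 0.054)
t=0.750: state=(0.952, -0.189)
t=1.000: state=(0.873, -0.440)
t=1.250: state=(0.729, -0.725)
t=1.500: state=(0.503, -1.106)
t=1.750: state=(0.160, -1.681)
t=2.000: state=(-0.357, -2.470)
t=2.250: state=(-1.042, -2.820)
t=2.500: state=(-1.633, -1.697)
t=2.750: state=(-1.881, -0.410)
t=3.000: state=(-1.902, 0.151)
t=3.250: state=(-1.835, 0.351)
t=3.500: state=(-1.735, 0.443)
t=3.750: state=(-1.616, 0.513)
t=4.000: state=(-1.478, 0.590)
t=4.250: state=(-1.319, 0.693)
t=4.500: state=(-1.128, 0.845)
t=4.750: state=(-0.888, 1.090)
t=5.000: state=(-0.568, 1.513)
t=5.250: state=(-0.105, 2.252)
t=5.500: state=(0.580, 3.200)
t=5.750: state=(1.392, 2.917)
t=6.000: state=(1.896, 1.093)
t=6.250: state=(2.016, 0.049)
t=6.500: state=(1.979, -0.276)
t=6.750: state=(1.895, -0.384)
t=7.000: state=(1.791, -0.443)
t=7.250: state=(1.674, -0.496)
t=7.500: state=(1.542, -0.560)
t=7.550: state=(1.514, -0.575)
largest grid value and its neighbours: y(5.590)=3.35706, y(5.600)=3.35909, y(5.610)=3.35747
parabola through these three points peaks at t≈5.601 with y≈3.35910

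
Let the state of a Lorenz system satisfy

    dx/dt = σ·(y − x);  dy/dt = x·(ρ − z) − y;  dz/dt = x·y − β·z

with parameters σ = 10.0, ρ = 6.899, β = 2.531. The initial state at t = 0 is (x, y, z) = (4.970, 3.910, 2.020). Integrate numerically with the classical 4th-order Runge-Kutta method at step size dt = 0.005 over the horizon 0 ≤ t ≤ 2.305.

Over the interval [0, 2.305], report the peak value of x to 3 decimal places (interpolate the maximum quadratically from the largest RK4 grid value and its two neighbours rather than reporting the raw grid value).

t=0.000: state=(4.970, 3.910, 2.020)
step 1 (dt=0.005): k1=(-10.600, 20.339, 14.320), k2=(-9.827, 19.982, 14.377), k3=(-9.855, 19.991, 14.380), k4=(-9.108, 19.644, 14.437); state += dt/6·(k1+2k2+2k3+k4)
t=0.005: state=(4.921, 4.010, 2.092)
t=0.010: state=(4.879, 4.107, 2.164)
t=0.015: state=(4.843, 4.200, 2.237)
continuing one RK4 step at a time; state shown every 20 steps (Δt=0.1):
t=0.100: state=(4.902, 5.416, 3.595)
t=0.200: state=(5.512, 6.063, 5.481)
t=0.300: state=(5.791, 5.737, 7.268)
t=0.400: state=(5.389, 4.682, 8.246)
t=0.500: state=(4.521, 3.575, 8.198)
t=0.600: state=(3.634, 2.853, 7.499)
t=0.700: state=(3.005, 2.532, 6.594)
t=0.800: state=(2.679, 2.490, 5.738)
t=0.900: state=(2.604, 2.634, 5.046)
t=1.000: state=(2.721, 2.917, 4.567)
t=1.100: state=(2.985, 3.310, 4.330)
t=1.200: state=(3.358, 3.771, 4.357)
t=1.300: state=(3.791, 4.233, 4.655)
t=1.400: state=(4.209, 4.587, 5.187)
t=1.500: state=(4.512, 4.725, 5.839)
t=1.600: state=(4.614, 4.601, 6.429)
t=1.700: state=(4.494, 4.278, 6.786)
t=1.800: state=(4.216, 3.897, 6.839)
t=1.900: state=(3.892, 3.581, 6.642)
t=2.000: state=(3.618, 3.390, 6.304)
t=2.100: state=(3.445, 3.329, 5.935)
t=2.200: state=(3.385, 3.379, 5.615)
t=2.300: state=(3.427, 3.513, 5.393)
t=2.305: state=(3.431, 3.521, 5.386)
largest grid value and its neighbours: x(0.290)=5.79274, x(0.295)=5.79280, x(0.300)=5.79104
parabola through these three points peaks at t≈0.293 with x≈5.79300

max x = 5.793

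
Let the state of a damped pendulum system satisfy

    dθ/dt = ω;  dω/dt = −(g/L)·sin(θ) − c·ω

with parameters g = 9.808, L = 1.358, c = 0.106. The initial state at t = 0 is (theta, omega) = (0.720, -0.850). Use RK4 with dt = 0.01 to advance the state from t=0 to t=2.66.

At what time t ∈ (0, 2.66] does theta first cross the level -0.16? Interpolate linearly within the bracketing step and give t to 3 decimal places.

t=0.000: state=(0.720, -0.850)
step 1 (dt=0.01): k1=(-0.850, -4.672), k2=(-0.873, -4.647), k3=(-0.873, -4.646), k4=(-0.896, -4.620); state += dt/6·(k1+2k2+2k3+k4)
t=0.010: state=(0.711, -0.896)
t=0.020: state=(0.702, -0.942)
t=0.030: state=(0.692, -0.988)
continuing one RK4 step at a time; state shown every 10 steps (Δt=0.1):
t=0.100: state=(0.613, -1.287)
t=0.200: state=(0.465, -1.643)
t=0.300: state=(0.288, -1.891)
t=0.400: state=(0.091, -2.007)
t=0.500: state=(-0.109, -1.979)
t=0.520: state=(-0.148, -1.956)
next step: t=0.530: state=(-0.168, -1.943) — theta has crossed -0.16
linear interpolation between t=0.520 (-0.14838) and t=0.530 (-0.16788) → t≈0.526

t = 0.526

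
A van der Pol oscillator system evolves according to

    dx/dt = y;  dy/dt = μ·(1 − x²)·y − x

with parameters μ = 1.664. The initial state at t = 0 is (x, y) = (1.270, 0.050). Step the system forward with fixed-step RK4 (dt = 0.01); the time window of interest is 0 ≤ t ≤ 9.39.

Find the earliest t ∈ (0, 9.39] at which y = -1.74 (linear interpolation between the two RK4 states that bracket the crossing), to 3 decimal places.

t = 1.361

t=0.000: state=(1.270, 0.050)
step 1 (dt=0.01): k1=(0.050, -1.321), k2=(0.043, -1.315), k3=(0.043, -1.315), k4=(0.037, -1.308); state += dt/6·(k1+2k2+2k3+k4)
t=0.010: state=(1.270, 0.037)
t=0.020: state=(1.271, 0.024)
t=0.030: state=(1.271, 0.011)
continuing one RK4 step at a time; state shown every 50 steps (Δt=0.5):
t=0.500: state=(1.154, -0.476)
t=1.000: state=(0.796, -0.997)
t=1.360: state=(0.320, -1.736)
next step: t=1.370: state=(0.303, -1.766) — y has crossed -1.74
linear interpolation between t=1.360 (-1.73623) and t=1.370 (-1.76566) → t≈1.361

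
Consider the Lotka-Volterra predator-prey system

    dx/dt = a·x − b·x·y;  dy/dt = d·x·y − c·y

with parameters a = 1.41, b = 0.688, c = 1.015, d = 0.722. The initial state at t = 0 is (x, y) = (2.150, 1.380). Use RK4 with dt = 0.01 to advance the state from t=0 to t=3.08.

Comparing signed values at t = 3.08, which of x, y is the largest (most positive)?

t=0.000: state=(2.150, 1.380)
step 1 (dt=0.01): k1=(0.990, 0.741), k2=(0.987, 0.748), k3=(0.987, 0.748), k4=(0.984, 0.755); state += dt/6·(k1+2k2+2k3+k4)
t=0.010: state=(2.160, 1.387)
t=0.020: state=(2.170, 1.395)
t=0.030: state=(2.179, 1.403)
continuing one RK4 step at a time; state shown every 10 steps (Δt=0.1):
t=0.100: state=(2.245, 1.461)
t=0.200: state=(2.330, 1.557)
t=0.300: state=(2.402, 1.669)
t=0.400: state=(2.455, 1.798)
t=0.500: state=(2.485, 1.941)
t=0.600: state=(2.491, 2.099)
t=0.700: state=(2.468, 2.269)
t=0.800: state=(2.416, 2.446)
t=0.900: state=(2.337, 2.624)
t=1.000: state=(2.233, 2.796)
t=1.100: state=(2.109, 2.955)
t=1.200: state=(1.972, 3.094)
t=1.300: state=(1.828, 3.206)
t=1.400: state=(1.683, 3.288)
t=1.500: state=(1.543, 3.338)
t=1.600: state=(1.411, 3.355)
t=1.700: state=(1.290, 3.341)
t=1.800: state=(1.182, 3.300)
t=1.900: state=(1.087, 3.236)
t=2.000: state=(1.004, 3.152)
t=2.100: state=(0.934, 3.054)
t=2.200: state=(0.875, 2.945)
t=2.300: state=(0.826, 2.829)
t=2.400: state=(0.786, 2.709)
t=2.500: state=(0.754, 2.588)
t=2.600: state=(0.730, 2.466)
t=2.700: state=(0.712, 2.347)
t=2.800: state=(0.700, 2.232)
t=2.900: state=(0.694, 2.120)
t=3.000: state=(0.694, 2.014)
t=3.080: state=(0.696, 1.933)
compare at T: x=0.696, y=1.933

largest component: y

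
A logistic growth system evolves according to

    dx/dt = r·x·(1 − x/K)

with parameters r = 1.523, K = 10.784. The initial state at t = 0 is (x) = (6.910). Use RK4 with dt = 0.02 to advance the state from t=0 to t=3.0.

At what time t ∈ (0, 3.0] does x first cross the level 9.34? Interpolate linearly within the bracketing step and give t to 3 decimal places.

t=0.000: state=(6.910)
step 1 (dt=0.02): k1=(3.781), k2=(3.764), k3=(3.764), k4=(3.747); state += dt/6·(k1+2k2+2k3+k4)
t=0.020: state=(6.985)
t=0.040: state=(7.060)
t=0.060: state=(7.134)
continuing one RK4 step at a time; state shown every 5 steps (Δt=0.1):
t=0.100: state=(7.279)
t=0.200: state=(7.630)
t=0.300: state=(7.959)
t=0.400: state=(8.264)
t=0.500: state=(8.547)
t=0.600: state=(8.805)
t=0.700: state=(9.039)
t=0.800: state=(9.250)
t=0.840: state=(9.329)
next step: t=0.860: state=(9.367) — x has crossed 9.34
linear interpolation between t=0.840 (9.32885) and t=0.860 (9.36677) → t≈0.846

t = 0.846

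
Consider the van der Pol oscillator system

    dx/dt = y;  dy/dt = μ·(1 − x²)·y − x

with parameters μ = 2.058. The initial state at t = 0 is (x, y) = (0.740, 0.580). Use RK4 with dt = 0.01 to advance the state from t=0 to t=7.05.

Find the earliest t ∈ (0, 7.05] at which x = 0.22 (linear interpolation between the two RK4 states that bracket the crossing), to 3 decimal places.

t = 1.921

t=0.000: state=(0.740, 0.580)
step 1 (dt=0.01): k1=(0.580, -0.200), k2=(0.579, -0.209), k3=(0.579, -0.209), k4=(0.578, -0.218); state += dt/6·(k1+2k2+2k3+k4)
t=0.010: state=(0.746, 0.578)
t=0.020: state=(0.752, 0.576)
t=0.030: state=(0.757, 0.573)
continuing one RK4 step at a time; state shown every 25 steps (Δt=0.25):
t=0.250: state=(0.874, 0.473)
t=0.500: state=(0.969, 0.271)
t=0.750: state=(1.006, 0.025)
t=1.000: state=(0.981, -0.225)
t=1.250: state=(0.893, -0.483)
t=1.500: state=(0.735, -0.797)
t=1.750: state=(0.481, -1.278)
t=1.920: state=(0.222, -1.803)
next step: t=1.930: state=(0.204, -1.841) — x has crossed 0.22
linear interpolation between t=1.920 (0.22201) and t=1.930 (0.20379) → t≈1.921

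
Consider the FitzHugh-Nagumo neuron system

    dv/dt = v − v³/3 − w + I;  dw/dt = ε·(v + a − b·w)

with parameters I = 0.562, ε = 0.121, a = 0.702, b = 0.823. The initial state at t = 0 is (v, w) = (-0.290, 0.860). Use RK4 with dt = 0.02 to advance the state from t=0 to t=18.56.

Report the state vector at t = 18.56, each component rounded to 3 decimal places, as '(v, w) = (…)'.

t=0.000: state=(-0.290, 0.860)
step 1 (dt=0.02): k1=(-0.580, -0.036), k2=(-0.585, -0.036), k3=(-0.585, -0.036), k4=(-0.590, -0.037); state += dt/6·(k1+2k2+2k3+k4)
t=0.020: state=(-0.302, 0.859)
t=0.040: state=(-0.314, 0.859)
t=0.060: state=(-0.326, 0.858)
continuing one RK4 step at a time; state shown every 50 steps (Δt=1):
t=1.000: state=(-1.084, 0.783)
t=2.000: state=(-1.650, 0.625)
t=3.000: state=(-1.697, 0.451)
t=4.000: state=(-1.630, 0.297)
t=5.000: state=(-1.548, 0.167)
t=6.000: state=(-1.464, 0.059)
t=7.000: state=(-1.378, -0.030)
t=8.000: state=(-1.291, -0.100)
t=9.000: state=(-1.202, -0.153)
t=10.000: state=(-1.107, -0.190)
t=11.000: state=(-1.005, -0.213)
t=12.000: state=(-0.887, -0.221)
t=13.000: state=(-0.740, -0.213)
t=14.000: state=(-0.528, -0.186)
t=15.000: state=(-0.146, -0.129)
t=16.000: state=(0.697, -0.009)
t=17.000: state=(1.663, 0.217)
t=18.000: state=(1.794, 0.481)
t=18.560: state=(1.751, 0.618)

(v, w) = (1.751, 0.618)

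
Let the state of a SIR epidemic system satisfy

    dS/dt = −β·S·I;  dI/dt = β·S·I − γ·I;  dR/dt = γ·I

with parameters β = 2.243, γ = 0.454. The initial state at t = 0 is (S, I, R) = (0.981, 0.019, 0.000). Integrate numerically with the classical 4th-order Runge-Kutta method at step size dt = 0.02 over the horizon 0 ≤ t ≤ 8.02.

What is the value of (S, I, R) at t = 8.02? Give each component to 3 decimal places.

t=0.000: state=(0.981, 0.019, 0.000)
step 1 (dt=0.02): k1=(-0.042, 0.033, 0.009), k2=(-0.043, 0.034, 0.009), k3=(-0.043, 0.034, 0.009), k4=(-0.043, 0.034, 0.009); state += dt/6·(k1+2k2+2k3+k4)
t=0.020: state=(0.980, 0.020, 0.000)
t=0.040: state=(0.979, 0.020, 0.000)
t=0.060: state=(0.978, 0.021, 0.001)
continuing one RK4 step at a time; state shown every 25 steps (Δt=0.5):
t=0.500: state=(0.948, 0.045, 0.007)
t=1.000: state=(0.878, 0.100, 0.023)
t=1.500: state=(0.745, 0.199, 0.056)
t=2.000: state=(0.555, 0.330, 0.115)
t=2.500: state=(0.359, 0.438, 0.204)
t=3.000: state=(0.213, 0.478, 0.309)
t=3.500: state=(0.126, 0.458, 0.416)
t=4.000: state=(0.077, 0.408, 0.515)
t=4.500: state=(0.050, 0.349, 0.601)
t=5.000: state=(0.035, 0.292, 0.673)
t=5.500: state=(0.026, 0.240, 0.733)
t=6.000: state=(0.021, 0.197, 0.783)
t=6.500: state=(0.017, 0.160, 0.823)
t=7.000: state=(0.014, 0.130, 0.856)
t=7.500: state=(0.013, 0.105, 0.883)
t=8.000: state=(0.011, 0.085, 0.904)
t=8.020: state=(0.011, 0.084, 0.905)

(S, I, R) = (0.011, 0.084, 0.905)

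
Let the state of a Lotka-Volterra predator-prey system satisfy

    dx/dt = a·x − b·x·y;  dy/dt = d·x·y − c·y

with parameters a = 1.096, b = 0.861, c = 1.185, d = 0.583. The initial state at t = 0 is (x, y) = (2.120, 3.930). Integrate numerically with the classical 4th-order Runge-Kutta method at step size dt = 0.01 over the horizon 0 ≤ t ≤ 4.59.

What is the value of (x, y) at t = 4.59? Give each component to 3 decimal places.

t=0.000: state=(2.120, 3.930)
step 1 (dt=0.01): k1=(-4.850, 0.200), k2=(-4.796, 0.145), k3=(-4.796, 0.145), k4=(-4.743, 0.090); state += dt/6·(k1+2k2+2k3+k4)
t=0.010: state=(2.072, 3.931)
t=0.020: state=(2.025, 3.932)
t=0.030: state=(1.979, 3.931)
continuing one RK4 step at a time; state shown every 20 steps (Δt=0.2):
t=0.200: state=(1.352, 3.782)
t=0.400: state=(0.906, 3.396)
t=0.600: state=(0.654, 2.930)
t=0.800: state=(0.512, 2.472)
t=1.000: state=(0.431, 2.060)
t=1.200: state=(0.389, 1.704)
t=1.400: state=(0.371, 1.405)
t=1.600: state=(0.370, 1.158)
t=1.800: state=(0.385, 0.954)
t=2.000: state=(0.412, 0.789)
t=2.200: state=(0.454, 0.654)
t=2.400: state=(0.510, 0.546)
t=2.600: state=(0.582, 0.459)
t=2.800: state=(0.674, 0.390)
t=3.000: state=(0.788, 0.335)
t=3.200: state=(0.930, 0.292)
t=3.400: state=(1.105, 0.259)
t=3.600: state=(1.318, 0.235)
t=3.800: state=(1.578, 0.220)
t=4.000: state=(1.894, 0.212)
t=4.200: state=(2.273, 0.213)
t=4.400: state=(2.726, 0.225)
t=4.590: state=(3.230, 0.250)

(x, y) = (3.230, 0.250)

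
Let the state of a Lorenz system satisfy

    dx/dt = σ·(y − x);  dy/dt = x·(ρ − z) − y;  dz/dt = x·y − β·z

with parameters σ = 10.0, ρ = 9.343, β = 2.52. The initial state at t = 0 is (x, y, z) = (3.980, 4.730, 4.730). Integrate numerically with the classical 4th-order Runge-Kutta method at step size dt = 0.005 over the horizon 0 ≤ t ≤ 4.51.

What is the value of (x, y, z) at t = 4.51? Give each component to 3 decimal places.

t=0.000: state=(3.980, 4.730, 4.730)
step 1 (dt=0.005): k1=(7.500, 13.630, 6.906), k2=(7.653, 13.613, 7.087), k3=(7.649, 13.613, 7.088), k4=(7.798, 13.596, 7.271); state += dt/6·(k1+2k2+2k3+k4)
t=0.005: state=(4.018, 4.798, 4.765)
t=0.010: state=(4.058, 4.866, 4.803)
t=0.015: state=(4.099, 4.934, 4.842)
continuing one RK4 step at a time; state shown every 40 steps (Δt=0.2):
t=0.200: state=(5.951, 6.799, 7.676)
t=0.400: state=(6.050, 5.258, 10.839)
t=0.600: state=(4.050, 3.200, 9.698)
t=0.800: state=(3.168, 3.110, 7.497)
t=1.000: state=(3.617, 4.079, 6.401)
t=1.200: state=(4.794, 5.416, 7.090)
t=1.400: state=(5.578, 5.617, 9.037)
t=1.600: state=(4.944, 4.406, 9.652)
t=1.800: state=(4.026, 3.739, 8.573)
t=2.000: state=(3.891, 4.025, 7.516)
t=2.200: state=(4.424, 4.772, 7.423)
t=2.400: state=(5.026, 5.210, 8.295)
t=2.600: state=(5.004, 4.812, 9.041)
t=2.800: state=(4.491, 4.242, 8.795)
t=3.000: state=(4.199, 4.173, 8.119)
t=3.200: state=(4.359, 4.523, 7.808)
t=3.400: state=(4.718, 4.874, 8.106)
t=3.600: state=(4.861, 4.834, 8.605)
t=3.800: state=(4.659, 4.516, 8.696)
t=4.000: state=(4.420, 4.348, 8.377)
t=4.200: state=(4.408, 4.463, 8.091)
t=4.400: state=(4.583, 4.682, 8.126)
t=4.510: state=(4.679, 4.750, 8.262)

(x, y, z) = (4.679, 4.750, 8.262)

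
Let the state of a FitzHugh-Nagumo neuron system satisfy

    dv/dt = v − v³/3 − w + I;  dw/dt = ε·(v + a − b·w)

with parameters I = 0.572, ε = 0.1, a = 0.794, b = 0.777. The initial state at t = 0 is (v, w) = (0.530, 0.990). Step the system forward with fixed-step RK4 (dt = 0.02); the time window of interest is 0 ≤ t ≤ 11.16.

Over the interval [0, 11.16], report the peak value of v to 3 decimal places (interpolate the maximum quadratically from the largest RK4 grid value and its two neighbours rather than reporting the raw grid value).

max v = 0.611

t=0.000: state=(0.530, 0.990)
step 1 (dt=0.02): k1=(0.062, 0.055), k2=(0.062, 0.055), k3=(0.062, 0.055), k4=(0.062, 0.056); state += dt/6·(k1+2k2+2k3+k4)
t=0.020: state=(0.531, 0.991)
t=0.040: state=(0.532, 0.992)
t=0.060: state=(0.534, 0.993)
continuing one RK4 step at a time; state shown every 25 steps (Δt=0.5):
t=0.500: state=(0.560, 1.018)
t=1.000: state=(0.584, 1.046)
t=1.500: state=(0.602, 1.074)
t=2.000: state=(0.611, 1.102)
t=2.500: state=(0.606, 1.129)
t=3.000: state=(0.584, 1.154)
t=3.500: state=(0.539, 1.177)
t=4.000: state=(0.462, 1.196)
t=4.500: state=(0.337, 1.209)
t=5.000: state=(0.137, 1.214)
t=5.500: state=(-0.188, 1.206)
t=6.000: state=(-0.694, 1.178)
t=6.500: state=(-1.302, 1.123)
t=7.000: state=(-1.713, 1.043)
t=7.500: state=(-1.854, 0.954)
t=8.000: state=(-1.871, 0.865)
t=8.500: state=(-1.851, 0.780)
t=9.000: state=(-1.821, 0.699)
t=9.500: state=(-1.788, 0.623)
t=10.000: state=(-1.755, 0.551)
t=10.500: state=(-1.721, 0.484)
t=11.000: state=(-1.688, 0.421)
t=11.160: state=(-1.677, 0.402)
largest grid value and its neighbours: v(2.060)=0.61084, v(2.080)=0.61086, v(2.100)=0.61085
parabola through these three points peaks at t≈2.086 with v≈0.61086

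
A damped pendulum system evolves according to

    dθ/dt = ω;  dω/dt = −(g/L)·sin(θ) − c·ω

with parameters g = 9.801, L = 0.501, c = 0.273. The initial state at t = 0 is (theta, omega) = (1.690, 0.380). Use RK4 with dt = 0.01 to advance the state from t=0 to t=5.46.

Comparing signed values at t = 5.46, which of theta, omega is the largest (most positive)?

largest component: omega

t=0.000: state=(1.690, 0.380)
step 1 (dt=0.01): k1=(0.380, -19.528), k2=(0.282, -19.497), k3=(0.283, -19.498), k4=(0.185, -19.468); state += dt/6·(k1+2k2+2k3+k4)
t=0.010: state=(1.693, 0.185)
t=0.020: state=(1.694, -0.009)
t=0.030: state=(1.693, -0.203)
continuing one RK4 step at a time; state shown every 20 steps (Δt=0.2):
t=0.200: state=(1.382, -3.430)
t=0.400: state=(0.381, -6.158)
t=0.600: state=(-0.806, -4.983)
t=0.800: state=(-1.442, -1.244)
t=1.000: state=(-1.302, 2.590)
t=1.200: state=(-0.466, 5.411)
t=1.400: state=(0.622, 4.784)
t=1.600: state=(1.258, 1.379)
t=1.800: state=(1.158, -2.328)
t=2.000: state=(0.397, -4.916)
t=2.200: state=(-0.583, -4.258)
t=2.400: state=(-1.133, -1.053)
t=2.600: state=(-0.989, 2.423)
t=2.800: state=(-0.251, 4.554)
t=3.000: state=(0.616, 3.566)
t=3.200: state=(1.034, 0.467)
t=3.400: state=(0.800, -2.688)
t=3.600: state=(0.068, -4.185)
t=3.800: state=(-0.671, -2.760)
t=4.000: state=(-0.931, 0.245)
t=4.200: state=(-0.592, 2.965)
t=4.400: state=(0.121, 3.709)
t=4.600: state=(0.713, 1.876)
t=4.800: state=(0.805, -0.974)
t=5.000: state=(0.370, -3.123)
t=5.200: state=(-0.294, -3.085)
t=5.400: state=(-0.721, -0.962)
t=5.460: state=(-0.754, -0.160)
compare at T: theta=-0.754, omega=-0.160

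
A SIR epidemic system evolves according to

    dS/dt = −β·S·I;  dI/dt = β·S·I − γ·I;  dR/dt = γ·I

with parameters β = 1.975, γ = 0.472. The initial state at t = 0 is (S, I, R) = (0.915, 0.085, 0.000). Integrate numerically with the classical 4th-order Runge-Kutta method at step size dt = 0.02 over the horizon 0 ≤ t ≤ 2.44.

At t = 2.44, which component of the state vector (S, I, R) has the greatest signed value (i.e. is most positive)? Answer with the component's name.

t=0.000: state=(0.915, 0.085, 0.000)
step 1 (dt=0.02): k1=(-0.154, 0.113, 0.040), k2=(-0.155, 0.115, 0.041), k3=(-0.155, 0.115, 0.041), k4=(-0.157, 0.116, 0.041); state += dt/6·(k1+2k2+2k3+k4)
t=0.020: state=(0.912, 0.087, 0.001)
t=0.040: state=(0.909, 0.090, 0.002)
t=0.060: state=(0.905, 0.092, 0.003)
continuing one RK4 step at a time; state shown every 5 steps (Δt=0.1):
t=0.100: state=(0.899, 0.097, 0.004)
t=0.200: state=(0.881, 0.110, 0.009)
t=0.300: state=(0.860, 0.125, 0.015)
t=0.400: state=(0.838, 0.141, 0.021)
t=0.500: state=(0.814, 0.158, 0.028)
t=0.600: state=(0.787, 0.177, 0.036)
t=0.700: state=(0.759, 0.197, 0.045)
t=0.800: state=(0.728, 0.217, 0.055)
t=0.900: state=(0.696, 0.238, 0.065)
t=1.000: state=(0.663, 0.260, 0.077)
t=1.100: state=(0.628, 0.282, 0.090)
t=1.200: state=(0.593, 0.303, 0.104)
t=1.300: state=(0.557, 0.324, 0.118)
t=1.400: state=(0.522, 0.344, 0.134)
t=1.500: state=(0.487, 0.362, 0.151)
t=1.600: state=(0.452, 0.379, 0.168)
t=1.700: state=(0.419, 0.394, 0.187)
t=1.800: state=(0.387, 0.407, 0.206)
t=1.900: state=(0.357, 0.418, 0.225)
t=2.000: state=(0.328, 0.427, 0.245)
t=2.100: state=(0.301, 0.433, 0.265)
t=2.200: state=(0.277, 0.437, 0.286)
t=2.300: state=(0.254, 0.440, 0.307)
t=2.400: state=(0.233, 0.440, 0.327)
t=2.440: state=(0.225, 0.440, 0.336)
compare at T: S=0.225, I=0.440, R=0.336

largest component: I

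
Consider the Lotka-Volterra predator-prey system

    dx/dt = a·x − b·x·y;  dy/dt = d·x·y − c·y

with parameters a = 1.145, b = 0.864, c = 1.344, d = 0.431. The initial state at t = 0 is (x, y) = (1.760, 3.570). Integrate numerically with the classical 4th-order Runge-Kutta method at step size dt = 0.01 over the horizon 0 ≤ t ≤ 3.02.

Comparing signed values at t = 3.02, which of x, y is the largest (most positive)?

largest component: x

t=0.000: state=(1.760, 3.570)
step 1 (dt=0.01): k1=(-3.413, -2.090), k2=(-3.365, -2.110), k3=(-3.365, -2.110), k4=(-3.317, -2.129); state += dt/6·(k1+2k2+2k3+k4)
t=0.010: state=(1.726, 3.549)
t=0.020: state=(1.694, 3.527)
t=0.030: state=(1.662, 3.506)
continuing one RK4 step at a time; state shown every 10 steps (Δt=0.1):
t=0.100: state=(1.464, 3.345)
t=0.200: state=(1.242, 3.099)
t=0.300: state=(1.077, 2.847)
t=0.400: state=(0.955, 2.600)
t=0.500: state=(0.864, 2.364)
t=0.600: state=(0.798, 2.142)
t=0.700: state=(0.750, 1.936)
t=0.800: state=(0.717, 1.747)
t=0.900: state=(0.697, 1.574)
t=1.000: state=(0.687, 1.418)
t=1.100: state=(0.686, 1.277)
t=1.200: state=(0.692, 1.150)
t=1.300: state=(0.706, 1.036)
t=1.400: state=(0.728, 0.934)
t=1.500: state=(0.756, 0.843)
t=1.600: state=(0.791, 0.762)
t=1.700: state=(0.833, 0.690)
t=1.800: state=(0.882, 0.626)
t=1.900: state=(0.939, 0.569)
t=2.000: state=(1.005, 0.519)
t=2.100: state=(1.080, 0.474)
t=2.200: state=(1.164, 0.435)
t=2.300: state=(1.259, 0.401)
t=2.400: state=(1.365, 0.371)
t=2.500: state=(1.485, 0.345)
t=2.600: state=(1.617, 0.322)
t=2.700: state=(1.765, 0.303)
t=2.800: state=(1.930, 0.287)
t=2.900: state=(2.112, 0.273)
t=3.000: state=(2.314, 0.263)
t=3.020: state=(2.357, 0.261)
compare at T: x=2.357, y=0.261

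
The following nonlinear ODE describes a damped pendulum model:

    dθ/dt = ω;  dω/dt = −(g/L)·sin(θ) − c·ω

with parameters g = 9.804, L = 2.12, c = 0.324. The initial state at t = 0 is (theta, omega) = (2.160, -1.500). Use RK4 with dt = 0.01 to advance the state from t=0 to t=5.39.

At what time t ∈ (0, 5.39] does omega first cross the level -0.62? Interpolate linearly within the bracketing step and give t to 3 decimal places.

t = 1.473

t=0.000: state=(2.160, -1.500)
step 1 (dt=0.01): k1=(-1.500, -3.359), k2=(-1.517, -3.372), k3=(-1.517, -3.373), k4=(-1.534, -3.386); state += dt/6·(k1+2k2+2k3+k4)
t=0.010: state=(2.145, -1.534)
t=0.020: state=(2.129, -1.568)
t=0.030: state=(2.113, -1.602)
continuing one RK4 step at a time; state shown every 20 steps (Δt=0.2):
t=0.200: state=(1.789, -2.221)
t=0.400: state=(1.270, -2.967)
t=0.600: state=(0.617, -3.495)
t=0.800: state=(-0.093, -3.500)
t=1.000: state=(-0.743, -2.912)
t=1.200: state=(-1.235, -1.980)
t=1.400: state=(-1.531, -0.976)
t=1.470: state=(-1.587, -0.635)
next step: t=1.480: state=(-1.593, -0.586) — omega has crossed -0.62
linear interpolation between t=1.470 (-0.63454) and t=1.480 (-0.58633) → t≈1.473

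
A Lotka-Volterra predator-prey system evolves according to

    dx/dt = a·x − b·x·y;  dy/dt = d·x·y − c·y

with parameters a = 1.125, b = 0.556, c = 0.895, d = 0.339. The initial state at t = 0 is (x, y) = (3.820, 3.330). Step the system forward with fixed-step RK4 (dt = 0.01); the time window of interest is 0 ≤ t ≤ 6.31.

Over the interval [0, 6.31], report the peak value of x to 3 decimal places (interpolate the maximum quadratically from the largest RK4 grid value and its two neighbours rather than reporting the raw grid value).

t=0.000: state=(3.820, 3.330)
step 1 (dt=0.01): k1=(-2.775, 1.332), k2=(-2.779, 1.319), k3=(-2.779, 1.319), k4=(-2.783, 1.306); state += dt/6·(k1+2k2+2k3+k4)
t=0.010: state=(3.792, 3.343)
t=0.020: state=(3.764, 3.356)
t=0.030: state=(3.736, 3.369)
continuing one RK4 step at a time; state shown every 25 steps (Δt=0.25):
t=0.250: state=(3.125, 3.573)
t=0.500: state=(2.506, 3.623)
t=0.750: state=(2.019, 3.506)
t=1.000: state=(1.668, 3.274)
t=1.250: state=(1.430, 2.983)
t=1.500: state=(1.279, 2.673)
t=1.750: state=(1.193, 2.372)
t=2.000: state=(1.159, 2.095)
t=2.250: state=(1.168, 1.848)
t=2.500: state=(1.215, 1.634)
t=2.750: state=(1.300, 1.453)
t=3.000: state=(1.422, 1.303)
t=3.250: state=(1.585, 1.183)
t=3.500: state=(1.794, 1.091)
t=3.750: state=(2.052, 1.027)
t=4.000: state=(2.363, 0.989)
t=4.250: state=(2.731, 0.981)
t=4.500: state=(3.153, 1.006)
t=4.750: state=(3.617, 1.072)
t=5.000: state=(4.098, 1.188)
t=5.250: state=(4.549, 1.371)
t=5.500: state=(4.895, 1.637)
t=5.750: state=(5.042, 1.998)
t=6.000: state=(4.911, 2.440)
t=6.250: state=(4.485, 2.911)
t=6.310: state=(4.346, 3.018)
largest grid value and its neighbours: x(5.760)=5.04288, x(5.770)=5.04291, x(5.780)=5.04248
parabola through these three points peaks at t≈5.766 with x≈5.04295

max x = 5.043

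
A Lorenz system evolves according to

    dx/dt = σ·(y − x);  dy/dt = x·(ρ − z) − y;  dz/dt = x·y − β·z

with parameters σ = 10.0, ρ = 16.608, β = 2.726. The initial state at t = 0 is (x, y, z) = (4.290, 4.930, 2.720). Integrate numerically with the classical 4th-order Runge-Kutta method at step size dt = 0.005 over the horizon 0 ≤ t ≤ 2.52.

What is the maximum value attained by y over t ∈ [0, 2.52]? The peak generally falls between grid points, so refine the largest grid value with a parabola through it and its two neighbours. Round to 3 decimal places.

t=0.000: state=(4.290, 4.930, 2.720)
step 1 (dt=0.005): k1=(6.400, 54.650, 13.735), k2=(7.606, 54.587, 14.309), k3=(7.575, 54.623, 14.319), k4=(8.752, 54.593, 14.909); state += dt/6·(k1+2k2+2k3+k4)
t=0.005: state=(4.328, 5.203, 2.792)
t=0.010: state=(4.377, 5.476, 2.869)
t=0.015: state=(4.438, 5.750, 2.953)
continuing one RK4 step at a time; state shown every 20 steps (Δt=0.1):
t=0.100: state=(6.790, 10.761, 5.861)
t=0.200: state=(11.196, 15.011, 15.358)
t=0.300: state=(11.747, 8.399, 24.915)
t=0.400: state=(6.410, 0.721, 22.282)
t=0.500: state=(2.141, -0.615, 16.910)
t=0.600: state=(0.467, -0.407, 12.822)
t=0.700: state=(-0.033, -0.296, 9.757)
t=0.800: state=(-0.220, -0.376, 7.433)
t=0.900: state=(-0.404, -0.638, 5.674)
t=1.000: state=(-0.736, -1.194, 4.365)
t=1.100: state=(-1.404, -2.340, 3.487)
t=1.200: state=(-2.770, -4.675, 3.289)
t=1.300: state=(-5.459, -9.032, 4.979)
t=1.400: state=(-9.732, -14.197, 11.886)
t=1.500: state=(-12.196, -11.428, 22.867)
t=1.600: state=(-8.259, -2.541, 23.699)
t=1.700: state=(-3.328, 0.271, 18.435)
t=1.800: state=(-1.031, 0.223, 13.983)
t=1.900: state=(-0.338, -0.032, 10.641)
t=2.000: state=(-0.208, -0.199, 8.104)
t=2.100: state=(-0.267, -0.387, 6.177)
t=2.200: state=(-0.455, -0.726, 4.720)
t=2.300: state=(-0.853, -1.411, 3.654)
t=2.400: state=(-1.674, -2.828, 3.014)
t=2.500: state=(-3.360, -5.704, 3.227)
t=2.520: state=(-3.862, -6.538, 3.486)
largest grid value and its neighbours: y(0.195)=14.99883, y(0.200)=15.01054, y(0.205)=14.98817
parabola through these three points peaks at t≈0.199 with y≈15.01096

max y = 15.011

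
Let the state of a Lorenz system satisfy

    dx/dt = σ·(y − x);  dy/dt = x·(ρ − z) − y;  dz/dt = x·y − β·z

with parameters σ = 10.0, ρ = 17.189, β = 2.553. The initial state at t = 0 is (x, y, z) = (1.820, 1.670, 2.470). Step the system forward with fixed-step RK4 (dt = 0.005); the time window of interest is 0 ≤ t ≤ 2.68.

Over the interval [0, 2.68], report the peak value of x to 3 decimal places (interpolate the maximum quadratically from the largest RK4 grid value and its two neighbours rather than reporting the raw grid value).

max x = 12.801

t=0.000: state=(1.820, 1.670, 2.470)
step 1 (dt=0.005): k1=(-1.500, 25.119, -3.267), k2=(-0.835, 25.015, -3.138), k3=(-0.854, 25.040, -3.136), k4=(-0.205, 24.959, -3.006); state += dt/6·(k1+2k2+2k3+k4)
t=0.005: state=(1.816, 1.795, 2.454)
t=0.010: state=(1.818, 1.920, 2.440)
t=0.015: state=(1.826, 2.044, 2.427)
continuing one RK4 step at a time; state shown every 20 steps (Δt=0.1):
t=0.100: state=(2.703, 4.482, 2.504)
t=0.200: state=(5.445, 9.246, 4.398)
t=0.300: state=(10.116, 15.081, 12.170)
t=0.400: state=(12.718, 11.467, 24.701)
t=0.500: state=(7.924, 1.368, 24.938)
t=0.600: state=(2.514, -1.267, 19.208)
t=0.700: state=(0.130, -1.191, 14.759)
t=0.800: state=(-0.701, -1.240, 11.472)
t=0.900: state=(-1.210, -1.772, 9.014)
t=1.000: state=(-1.959, -2.961, 7.311)
t=1.100: state=(-3.359, -5.243, 6.618)
t=1.200: state=(-5.881, -9.071, 8.064)
t=1.300: state=(-9.419, -12.819, 13.992)
t=1.400: state=(-11.068, -10.218, 22.269)
t=1.500: state=(-7.934, -3.464, 23.030)
t=1.600: state=(-3.950, -0.911, 18.812)
t=1.700: state=(-1.969, -0.895, 14.771)
t=1.800: state=(-1.474, -1.434, 11.606)
t=1.900: state=(-1.750, -2.321, 9.250)
t=2.000: state=(-2.644, -3.905, 7.761)
t=2.100: state=(-4.394, -6.698, 7.653)
t=2.200: state=(-7.278, -10.630, 10.480)
t=2.300: state=(-10.303, -12.291, 17.625)
t=2.400: state=(-9.988, -7.311, 23.091)
t=2.500: state=(-6.258, -2.365, 21.177)
t=2.600: state=(-3.243, -1.222, 17.049)
t=2.680: state=(-2.178, -1.442, 14.143)
largest grid value and its neighbours: x(0.380)=12.78019, x(0.385)=12.79964, x(0.390)=12.79599
parabola through these three points peaks at t≈0.387 with x≈12.80099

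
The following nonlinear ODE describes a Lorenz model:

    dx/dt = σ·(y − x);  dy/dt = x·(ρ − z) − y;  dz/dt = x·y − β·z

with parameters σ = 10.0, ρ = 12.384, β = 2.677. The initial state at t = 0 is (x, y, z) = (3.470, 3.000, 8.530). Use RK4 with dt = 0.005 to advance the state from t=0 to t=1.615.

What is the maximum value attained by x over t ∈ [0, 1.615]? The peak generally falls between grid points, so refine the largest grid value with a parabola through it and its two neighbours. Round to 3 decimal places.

t=0.000: state=(3.470, 3.000, 8.530)
step 1 (dt=0.005): k1=(-4.700, 10.373, -12.425), k2=(-4.323, 10.410, -12.287), k3=(-4.332, 10.412, -12.285), k4=(-3.963, 10.450, -12.146); state += dt/6·(k1+2k2+2k3+k4)
t=0.005: state=(3.448, 3.052, 8.469)
t=0.010: state=(3.430, 3.105, 8.409)
t=0.015: state=(3.416, 3.157, 8.350)
continuing one RK4 step at a time; state shown every 20 steps (Δt=0.1):
t=0.100: state=(3.582, 4.150, 7.609)
t=0.200: state=(4.462, 5.610, 7.544)
t=0.300: state=(5.778, 7.189, 8.688)
t=0.400: state=(7.058, 8.058, 11.063)
t=0.500: state=(7.494, 7.281, 13.517)
t=0.600: state=(6.686, 5.419, 14.330)
t=0.700: state=(5.313, 3.996, 13.388)
t=0.800: state=(4.260, 3.515, 11.767)
t=0.900: state=(3.834, 3.712, 10.253)
t=1.000: state=(3.975, 4.357, 9.208)
t=1.100: state=(4.560, 5.325, 8.854)
t=1.200: state=(5.444, 6.404, 9.370)
t=1.300: state=(6.351, 7.124, 10.733)
t=1.400: state=(6.828, 6.947, 12.368)
t=1.500: state=(6.558, 5.937, 13.292)
t=1.600: state=(5.749, 4.854, 13.064)
t=1.615: state=(5.616, 4.729, 12.950)
largest grid value and its neighbours: x(0.480)=7.50956, x(0.485)=7.51090, x(0.490)=7.50881
parabola through these three points peaks at t≈0.484 with x≈7.51092

max x = 7.511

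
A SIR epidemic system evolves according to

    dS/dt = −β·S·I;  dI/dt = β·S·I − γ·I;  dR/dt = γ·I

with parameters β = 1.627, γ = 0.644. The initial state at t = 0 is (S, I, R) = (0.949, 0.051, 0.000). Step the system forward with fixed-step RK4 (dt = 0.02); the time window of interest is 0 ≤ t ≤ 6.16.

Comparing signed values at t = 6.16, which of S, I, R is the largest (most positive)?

largest component: R

t=0.000: state=(0.949, 0.051, 0.000)
step 1 (dt=0.02): k1=(-0.079, 0.046, 0.033), k2=(-0.079, 0.046, 0.033), k3=(-0.079, 0.046, 0.033), k4=(-0.080, 0.047, 0.033); state += dt/6·(k1+2k2+2k3+k4)
t=0.020: state=(0.947, 0.052, 0.001)
t=0.040: state=(0.946, 0.053, 0.001)
t=0.060: state=(0.944, 0.054, 0.002)
continuing one RK4 step at a time; state shown every 10 steps (Δt=0.2):
t=0.200: state=(0.932, 0.061, 0.007)
t=0.400: state=(0.912, 0.072, 0.016)
t=0.600: state=(0.889, 0.085, 0.026)
t=0.800: state=(0.863, 0.100, 0.038)
t=1.000: state=(0.833, 0.115, 0.052)
t=1.200: state=(0.800, 0.132, 0.068)
t=1.400: state=(0.764, 0.150, 0.086)
t=1.600: state=(0.726, 0.168, 0.106)
t=1.800: state=(0.685, 0.186, 0.129)
t=2.000: state=(0.643, 0.203, 0.154)
t=2.200: state=(0.600, 0.218, 0.181)
t=2.400: state=(0.558, 0.232, 0.210)
t=2.600: state=(0.516, 0.243, 0.241)
t=2.800: state=(0.477, 0.251, 0.273)
t=3.000: state=(0.439, 0.256, 0.305)
t=3.200: state=(0.404, 0.258, 0.338)
t=3.400: state=(0.371, 0.257, 0.372)
t=3.600: state=(0.341, 0.254, 0.405)
t=3.800: state=(0.315, 0.248, 0.437)
t=4.000: state=(0.291, 0.241, 0.468)
t=4.200: state=(0.269, 0.232, 0.499)
t=4.400: state=(0.250, 0.222, 0.528)
t=4.600: state=(0.233, 0.211, 0.556)
t=4.800: state=(0.218, 0.200, 0.583)
t=5.000: state=(0.205, 0.188, 0.607)
t=5.200: state=(0.193, 0.176, 0.631)
t=5.400: state=(0.182, 0.165, 0.653)
t=5.600: state=(0.173, 0.153, 0.673)
t=5.800: state=(0.165, 0.143, 0.692)
t=6.000: state=(0.158, 0.132, 0.710)
t=6.160: state=(0.153, 0.124, 0.723)
compare at T: S=0.153, I=0.124, R=0.723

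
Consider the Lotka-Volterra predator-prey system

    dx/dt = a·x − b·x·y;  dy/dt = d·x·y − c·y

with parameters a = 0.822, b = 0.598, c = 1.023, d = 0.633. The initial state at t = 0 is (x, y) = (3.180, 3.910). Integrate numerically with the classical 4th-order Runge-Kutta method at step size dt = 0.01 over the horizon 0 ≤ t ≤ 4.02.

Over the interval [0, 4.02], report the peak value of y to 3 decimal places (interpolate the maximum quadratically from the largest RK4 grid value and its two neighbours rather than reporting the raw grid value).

max y = 4.644

t=0.000: state=(3.180, 3.910)
step 1 (dt=0.01): k1=(-4.821, 3.871), k2=(-4.821, 3.830), k3=(-4.821, 3.830), k4=(-4.820, 3.788); state += dt/6·(k1+2k2+2k3+k4)
t=0.010: state=(3.132, 3.948)
t=0.020: state=(3.084, 3.986)
t=0.030: state=(3.036, 4.022)
continuing one RK4 step at a time; state shown every 20 steps (Δt=0.2):
t=0.200: state=(2.259, 4.490)
t=0.400: state=(1.536, 4.641)
t=0.600: state=(1.049, 4.444)
t=0.800: state=(0.743, 4.051)
t=1.000: state=(0.555, 3.580)
t=1.200: state=(0.438, 3.105)
t=1.400: state=(0.366, 2.662)
t=1.600: state=(0.322, 2.265)
t=1.800: state=(0.295, 1.919)
t=2.000: state=(0.282, 1.622)
t=2.200: state=(0.278, 1.370)
t=2.400: state=(0.282, 1.156)
t=2.600: state=(0.292, 0.977)
t=2.800: state=(0.309, 0.827)
t=3.000: state=(0.333, 0.702)
t=3.200: state=(0.363, 0.598)
t=3.400: state=(0.400, 0.511)
t=3.600: state=(0.446, 0.440)
t=3.800: state=(0.501, 0.380)
t=4.000: state=(0.565, 0.332)
t=4.020: state=(0.573, 0.327)
largest grid value and its neighbours: y(0.360)=4.64309, y(0.370)=4.64393, y(0.380)=4.64383
parabola through these three points peaks at t≈0.374 with y≈4.64400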